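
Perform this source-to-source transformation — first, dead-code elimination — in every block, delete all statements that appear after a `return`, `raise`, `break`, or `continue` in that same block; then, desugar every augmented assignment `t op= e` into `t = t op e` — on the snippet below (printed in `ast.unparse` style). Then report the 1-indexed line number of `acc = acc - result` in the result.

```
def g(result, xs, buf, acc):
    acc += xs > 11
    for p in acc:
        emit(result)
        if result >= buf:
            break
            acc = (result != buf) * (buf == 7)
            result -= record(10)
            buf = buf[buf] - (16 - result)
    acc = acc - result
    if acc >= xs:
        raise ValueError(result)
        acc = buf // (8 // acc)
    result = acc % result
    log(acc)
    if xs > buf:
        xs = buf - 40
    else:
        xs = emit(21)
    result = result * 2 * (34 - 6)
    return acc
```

Transformed code:
def g(result, xs, buf, acc):
    acc = acc + (xs > 11)
    for p in acc:
        emit(result)
        if result >= buf:
            break
    acc = acc - result
    if acc >= xs:
        raise ValueError(result)
    result = acc % result
    log(acc)
    if xs > buf:
        xs = buf - 40
    else:
        xs = emit(21)
    result = result * 2 * (34 - 6)
    return acc

7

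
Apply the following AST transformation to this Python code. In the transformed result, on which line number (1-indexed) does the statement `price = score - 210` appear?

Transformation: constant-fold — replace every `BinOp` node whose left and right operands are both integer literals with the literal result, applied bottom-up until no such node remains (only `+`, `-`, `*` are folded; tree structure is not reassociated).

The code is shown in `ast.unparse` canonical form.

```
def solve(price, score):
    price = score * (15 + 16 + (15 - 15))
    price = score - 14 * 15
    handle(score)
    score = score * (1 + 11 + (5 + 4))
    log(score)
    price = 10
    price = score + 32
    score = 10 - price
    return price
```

3

Transformed code:
def solve(price, score):
    price = score * 31
    price = score - 210
    handle(score)
    score = score * 21
    log(score)
    price = 10
    price = score + 32
    score = 10 - price
    return price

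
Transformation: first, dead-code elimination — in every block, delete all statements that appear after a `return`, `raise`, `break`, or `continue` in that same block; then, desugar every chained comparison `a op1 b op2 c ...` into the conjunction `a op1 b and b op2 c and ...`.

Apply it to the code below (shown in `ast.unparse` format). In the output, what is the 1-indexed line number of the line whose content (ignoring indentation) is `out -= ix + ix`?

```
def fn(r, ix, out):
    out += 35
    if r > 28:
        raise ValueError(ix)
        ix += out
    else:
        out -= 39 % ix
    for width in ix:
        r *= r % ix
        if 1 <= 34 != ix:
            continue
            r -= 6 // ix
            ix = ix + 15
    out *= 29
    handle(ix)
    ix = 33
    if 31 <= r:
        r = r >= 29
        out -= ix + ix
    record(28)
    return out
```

Transformed code:
def fn(r, ix, out):
    out += 35
    if r > 28:
        raise ValueError(ix)
    else:
        out -= 39 % ix
    for width in ix:
        r *= r % ix
        if 1 <= 34 and 34 != ix:
            continue
    out *= 29
    handle(ix)
    ix = 33
    if 31 <= r:
        r = r >= 29
        out -= ix + ix
    record(28)
    return out

16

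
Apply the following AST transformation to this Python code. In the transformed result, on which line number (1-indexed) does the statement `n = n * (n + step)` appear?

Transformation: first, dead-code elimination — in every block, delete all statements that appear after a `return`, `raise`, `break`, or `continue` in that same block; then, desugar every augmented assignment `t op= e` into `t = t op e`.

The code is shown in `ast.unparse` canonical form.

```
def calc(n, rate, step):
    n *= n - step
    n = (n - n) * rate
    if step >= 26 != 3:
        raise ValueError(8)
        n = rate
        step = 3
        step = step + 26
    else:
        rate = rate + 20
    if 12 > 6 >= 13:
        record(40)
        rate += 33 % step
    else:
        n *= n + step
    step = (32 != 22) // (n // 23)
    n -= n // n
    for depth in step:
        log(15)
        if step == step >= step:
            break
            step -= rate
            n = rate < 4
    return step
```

12

Transformed code:
def calc(n, rate, step):
    n = n * (n - step)
    n = (n - n) * rate
    if step >= 26 != 3:
        raise ValueError(8)
    else:
        rate = rate + 20
    if 12 > 6 >= 13:
        record(40)
        rate = rate + 33 % step
    else:
        n = n * (n + step)
    step = (32 != 22) // (n // 23)
    n = n - n // n
    for depth in step:
        log(15)
        if step == step >= step:
            break
    return step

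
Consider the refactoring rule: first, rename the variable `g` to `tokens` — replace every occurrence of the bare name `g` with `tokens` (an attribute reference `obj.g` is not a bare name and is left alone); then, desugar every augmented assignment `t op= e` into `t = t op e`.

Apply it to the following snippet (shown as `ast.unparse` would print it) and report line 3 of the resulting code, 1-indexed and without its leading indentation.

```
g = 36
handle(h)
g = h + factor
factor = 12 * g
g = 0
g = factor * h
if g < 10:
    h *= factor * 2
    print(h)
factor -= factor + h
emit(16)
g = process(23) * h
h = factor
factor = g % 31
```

tokens = h + factor

Transformed code:
tokens = 36
handle(h)
tokens = h + factor
factor = 12 * tokens
tokens = 0
tokens = factor * h
if tokens < 10:
    h = h * (factor * 2)
    print(h)
factor = factor - (factor + h)
emit(16)
tokens = process(23) * h
h = factor
factor = tokens % 31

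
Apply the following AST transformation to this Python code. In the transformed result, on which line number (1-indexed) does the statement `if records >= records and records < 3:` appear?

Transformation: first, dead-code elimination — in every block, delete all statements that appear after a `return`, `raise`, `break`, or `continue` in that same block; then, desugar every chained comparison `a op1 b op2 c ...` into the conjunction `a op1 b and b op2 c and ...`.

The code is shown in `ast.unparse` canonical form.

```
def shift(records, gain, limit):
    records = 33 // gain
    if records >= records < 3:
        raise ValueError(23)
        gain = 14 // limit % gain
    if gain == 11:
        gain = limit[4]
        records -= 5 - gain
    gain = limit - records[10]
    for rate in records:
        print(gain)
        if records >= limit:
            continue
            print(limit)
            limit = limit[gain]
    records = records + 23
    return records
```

Transformed code:
def shift(records, gain, limit):
    records = 33 // gain
    if records >= records and records < 3:
        raise ValueError(23)
    if gain == 11:
        gain = limit[4]
        records -= 5 - gain
    gain = limit - records[10]
    for rate in records:
        print(gain)
        if records >= limit:
            continue
    records = records + 23
    return records

3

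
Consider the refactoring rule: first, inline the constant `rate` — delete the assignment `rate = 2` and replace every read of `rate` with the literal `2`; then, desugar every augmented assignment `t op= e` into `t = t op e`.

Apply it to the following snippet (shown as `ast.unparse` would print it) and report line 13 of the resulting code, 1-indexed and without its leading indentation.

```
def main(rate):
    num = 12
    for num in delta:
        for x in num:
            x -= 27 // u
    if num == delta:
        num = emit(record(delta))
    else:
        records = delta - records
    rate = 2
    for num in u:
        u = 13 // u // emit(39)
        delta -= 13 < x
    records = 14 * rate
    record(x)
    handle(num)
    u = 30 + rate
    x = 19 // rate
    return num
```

Transformed code:
def main(rate):
    num = 12
    for num in delta:
        for x in num:
            x = x - 27 // u
    if num == delta:
        num = emit(record(delta))
    else:
        records = delta - records
    for num in u:
        u = 13 // u // emit(39)
        delta = delta - (13 < x)
    records = 14 * 2
    record(x)
    handle(num)
    u = 30 + 2
    x = 19 // 2
    return num

records = 14 * 2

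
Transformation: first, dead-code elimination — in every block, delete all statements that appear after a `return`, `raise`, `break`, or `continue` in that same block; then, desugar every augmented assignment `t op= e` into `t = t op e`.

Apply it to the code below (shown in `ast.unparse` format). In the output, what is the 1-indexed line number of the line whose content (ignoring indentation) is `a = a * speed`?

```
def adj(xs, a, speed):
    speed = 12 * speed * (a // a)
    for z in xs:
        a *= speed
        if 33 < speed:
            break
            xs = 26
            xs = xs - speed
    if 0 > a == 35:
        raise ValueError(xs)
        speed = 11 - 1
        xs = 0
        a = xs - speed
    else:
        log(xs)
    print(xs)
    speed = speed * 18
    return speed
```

Transformed code:
def adj(xs, a, speed):
    speed = 12 * speed * (a // a)
    for z in xs:
        a = a * speed
        if 33 < speed:
            break
    if 0 > a == 35:
        raise ValueError(xs)
    else:
        log(xs)
    print(xs)
    speed = speed * 18
    return speed

4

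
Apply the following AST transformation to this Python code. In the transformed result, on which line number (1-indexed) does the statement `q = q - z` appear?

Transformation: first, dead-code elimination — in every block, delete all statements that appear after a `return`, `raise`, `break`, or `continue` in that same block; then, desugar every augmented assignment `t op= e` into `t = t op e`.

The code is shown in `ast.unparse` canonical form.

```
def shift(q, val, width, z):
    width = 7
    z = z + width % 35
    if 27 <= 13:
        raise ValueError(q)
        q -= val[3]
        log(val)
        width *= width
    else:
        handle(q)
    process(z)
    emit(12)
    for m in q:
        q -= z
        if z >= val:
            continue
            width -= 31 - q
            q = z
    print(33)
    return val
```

11

Transformed code:
def shift(q, val, width, z):
    width = 7
    z = z + width % 35
    if 27 <= 13:
        raise ValueError(q)
    else:
        handle(q)
    process(z)
    emit(12)
    for m in q:
        q = q - z
        if z >= val:
            continue
    print(33)
    return val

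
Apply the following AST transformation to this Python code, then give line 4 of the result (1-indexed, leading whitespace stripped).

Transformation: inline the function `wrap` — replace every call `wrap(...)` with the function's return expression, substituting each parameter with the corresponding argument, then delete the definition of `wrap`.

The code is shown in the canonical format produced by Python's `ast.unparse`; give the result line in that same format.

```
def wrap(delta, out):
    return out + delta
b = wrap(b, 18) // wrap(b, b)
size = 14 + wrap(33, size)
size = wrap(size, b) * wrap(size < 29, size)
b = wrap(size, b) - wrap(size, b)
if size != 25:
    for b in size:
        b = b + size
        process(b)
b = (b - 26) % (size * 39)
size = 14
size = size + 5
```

b = b + size - (b + size)

Transformed code:
b = (18 + b) // (b + b)
size = 14 + (size + 33)
size = (b + size) * (size + (size < 29))
b = b + size - (b + size)
if size != 25:
    for b in size:
        b = b + size
        process(b)
b = (b - 26) % (size * 39)
size = 14
size = size + 5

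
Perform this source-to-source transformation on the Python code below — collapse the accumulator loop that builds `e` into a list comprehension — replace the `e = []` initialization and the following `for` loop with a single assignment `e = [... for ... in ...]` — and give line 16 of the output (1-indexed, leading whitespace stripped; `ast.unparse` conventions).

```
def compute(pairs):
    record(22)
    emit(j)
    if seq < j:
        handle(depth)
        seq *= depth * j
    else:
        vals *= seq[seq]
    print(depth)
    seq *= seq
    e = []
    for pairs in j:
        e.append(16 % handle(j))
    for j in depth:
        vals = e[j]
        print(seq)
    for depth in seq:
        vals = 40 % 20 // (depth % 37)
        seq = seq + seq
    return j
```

vals = 40 % 20 // (depth % 37)

Transformed code:
def compute(pairs):
    record(22)
    emit(j)
    if seq < j:
        handle(depth)
        seq *= depth * j
    else:
        vals *= seq[seq]
    print(depth)
    seq *= seq
    e = [16 % handle(j) for pairs in j]
    for j in depth:
        vals = e[j]
        print(seq)
    for depth in seq:
        vals = 40 % 20 // (depth % 37)
        seq = seq + seq
    return j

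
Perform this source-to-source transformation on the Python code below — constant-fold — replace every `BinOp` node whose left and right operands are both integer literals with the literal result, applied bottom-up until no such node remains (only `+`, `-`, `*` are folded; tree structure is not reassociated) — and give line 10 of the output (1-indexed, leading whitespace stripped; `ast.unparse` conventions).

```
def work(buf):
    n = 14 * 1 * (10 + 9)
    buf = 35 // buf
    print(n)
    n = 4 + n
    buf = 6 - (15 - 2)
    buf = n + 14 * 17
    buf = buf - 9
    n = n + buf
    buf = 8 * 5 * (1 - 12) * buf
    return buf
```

Transformed code:
def work(buf):
    n = 266
    buf = 35 // buf
    print(n)
    n = 4 + n
    buf = -7
    buf = n + 238
    buf = buf - 9
    n = n + buf
    buf = -440 * buf
    return buf

buf = -440 * buf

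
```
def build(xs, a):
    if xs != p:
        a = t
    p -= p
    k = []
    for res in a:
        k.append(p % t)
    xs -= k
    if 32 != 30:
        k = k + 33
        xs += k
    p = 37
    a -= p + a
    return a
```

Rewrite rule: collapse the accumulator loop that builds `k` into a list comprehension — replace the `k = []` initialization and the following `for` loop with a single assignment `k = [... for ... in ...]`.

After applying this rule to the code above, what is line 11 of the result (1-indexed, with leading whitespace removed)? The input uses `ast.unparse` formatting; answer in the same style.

Transformed code:
def build(xs, a):
    if xs != p:
        a = t
    p -= p
    k = [p % t for res in a]
    xs -= k
    if 32 != 30:
        k = k + 33
        xs += k
    p = 37
    a -= p + a
    return a

a -= p + a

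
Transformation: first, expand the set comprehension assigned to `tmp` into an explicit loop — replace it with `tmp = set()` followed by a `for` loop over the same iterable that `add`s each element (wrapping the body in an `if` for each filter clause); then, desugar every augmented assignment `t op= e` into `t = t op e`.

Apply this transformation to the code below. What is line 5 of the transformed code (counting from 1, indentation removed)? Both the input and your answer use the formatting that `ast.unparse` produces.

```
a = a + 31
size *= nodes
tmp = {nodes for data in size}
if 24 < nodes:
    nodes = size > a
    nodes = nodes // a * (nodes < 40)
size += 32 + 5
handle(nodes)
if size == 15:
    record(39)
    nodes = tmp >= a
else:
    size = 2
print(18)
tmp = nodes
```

Transformed code:
a = a + 31
size = size * nodes
tmp = set()
for data in size:
    tmp.add(nodes)
if 24 < nodes:
    nodes = size > a
    nodes = nodes // a * (nodes < 40)
size = size + (32 + 5)
handle(nodes)
if size == 15:
    record(39)
    nodes = tmp >= a
else:
    size = 2
print(18)
tmp = nodes

tmp.add(nodes)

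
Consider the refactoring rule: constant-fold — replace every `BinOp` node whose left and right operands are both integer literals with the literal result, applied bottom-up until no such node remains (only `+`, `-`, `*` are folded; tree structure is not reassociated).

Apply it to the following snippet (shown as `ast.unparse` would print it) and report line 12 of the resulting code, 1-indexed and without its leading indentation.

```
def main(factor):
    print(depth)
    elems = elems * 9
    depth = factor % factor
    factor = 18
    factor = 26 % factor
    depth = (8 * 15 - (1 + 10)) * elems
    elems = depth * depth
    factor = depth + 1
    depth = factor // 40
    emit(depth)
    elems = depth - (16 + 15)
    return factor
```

elems = depth - 31

Transformed code:
def main(factor):
    print(depth)
    elems = elems * 9
    depth = factor % factor
    factor = 18
    factor = 26 % factor
    depth = 109 * elems
    elems = depth * depth
    factor = depth + 1
    depth = factor // 40
    emit(depth)
    elems = depth - 31
    return factor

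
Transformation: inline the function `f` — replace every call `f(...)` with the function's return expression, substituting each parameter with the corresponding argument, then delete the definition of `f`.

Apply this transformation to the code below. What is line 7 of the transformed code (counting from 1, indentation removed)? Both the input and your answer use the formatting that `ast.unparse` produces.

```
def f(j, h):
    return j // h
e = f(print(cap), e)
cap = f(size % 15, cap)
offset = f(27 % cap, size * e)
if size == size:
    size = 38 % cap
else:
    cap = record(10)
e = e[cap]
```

cap = record(10)

Transformed code:
e = print(cap) // e
cap = size % 15 // cap
offset = 27 % cap // (size * e)
if size == size:
    size = 38 % cap
else:
    cap = record(10)
e = e[cap]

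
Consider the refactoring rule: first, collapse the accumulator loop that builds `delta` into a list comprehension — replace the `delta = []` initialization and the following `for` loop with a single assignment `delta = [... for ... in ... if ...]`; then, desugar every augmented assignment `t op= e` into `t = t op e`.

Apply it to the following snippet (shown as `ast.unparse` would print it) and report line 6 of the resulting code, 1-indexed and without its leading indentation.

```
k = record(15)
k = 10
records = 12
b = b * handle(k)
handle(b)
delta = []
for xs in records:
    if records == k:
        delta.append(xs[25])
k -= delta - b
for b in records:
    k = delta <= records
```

delta = [xs[25] for xs in records if records == k]

Transformed code:
k = record(15)
k = 10
records = 12
b = b * handle(k)
handle(b)
delta = [xs[25] for xs in records if records == k]
k = k - (delta - b)
for b in records:
    k = delta <= records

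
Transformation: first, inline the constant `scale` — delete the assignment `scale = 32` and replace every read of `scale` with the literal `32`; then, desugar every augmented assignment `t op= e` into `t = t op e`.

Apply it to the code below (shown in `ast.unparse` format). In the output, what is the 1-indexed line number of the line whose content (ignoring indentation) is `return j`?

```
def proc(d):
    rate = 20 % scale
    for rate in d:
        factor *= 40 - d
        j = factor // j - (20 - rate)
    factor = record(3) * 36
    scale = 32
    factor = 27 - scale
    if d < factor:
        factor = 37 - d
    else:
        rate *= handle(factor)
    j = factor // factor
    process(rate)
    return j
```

Transformed code:
def proc(d):
    rate = 20 % 32
    for rate in d:
        factor = factor * (40 - d)
        j = factor // j - (20 - rate)
    factor = record(3) * 36
    factor = 27 - 32
    if d < factor:
        factor = 37 - d
    else:
        rate = rate * handle(factor)
    j = factor // factor
    process(rate)
    return j

14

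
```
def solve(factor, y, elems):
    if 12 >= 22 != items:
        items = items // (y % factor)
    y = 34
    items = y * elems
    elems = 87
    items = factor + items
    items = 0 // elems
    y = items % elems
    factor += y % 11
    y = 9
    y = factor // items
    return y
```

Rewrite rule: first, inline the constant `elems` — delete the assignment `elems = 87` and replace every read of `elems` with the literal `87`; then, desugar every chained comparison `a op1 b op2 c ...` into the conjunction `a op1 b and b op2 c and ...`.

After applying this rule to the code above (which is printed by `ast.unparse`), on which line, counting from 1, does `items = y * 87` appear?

5

Transformed code:
def solve(factor, y, elems):
    if 12 >= 22 and 22 != items:
        items = items // (y % factor)
    y = 34
    items = y * 87
    items = factor + items
    items = 0 // 87
    y = items % 87
    factor += y % 11
    y = 9
    y = factor // items
    return y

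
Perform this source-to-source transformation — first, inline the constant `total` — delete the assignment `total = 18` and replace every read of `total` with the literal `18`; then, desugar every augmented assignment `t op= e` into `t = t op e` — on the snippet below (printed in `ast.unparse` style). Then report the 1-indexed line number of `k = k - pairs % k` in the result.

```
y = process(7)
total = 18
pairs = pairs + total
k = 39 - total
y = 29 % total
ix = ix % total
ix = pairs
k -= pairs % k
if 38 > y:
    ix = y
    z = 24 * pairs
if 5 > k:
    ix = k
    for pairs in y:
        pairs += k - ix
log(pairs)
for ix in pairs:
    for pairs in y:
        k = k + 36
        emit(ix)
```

Transformed code:
y = process(7)
pairs = pairs + 18
k = 39 - 18
y = 29 % 18
ix = ix % 18
ix = pairs
k = k - pairs % k
if 38 > y:
    ix = y
    z = 24 * pairs
if 5 > k:
    ix = k
    for pairs in y:
        pairs = pairs + (k - ix)
log(pairs)
for ix in pairs:
    for pairs in y:
        k = k + 36
        emit(ix)

7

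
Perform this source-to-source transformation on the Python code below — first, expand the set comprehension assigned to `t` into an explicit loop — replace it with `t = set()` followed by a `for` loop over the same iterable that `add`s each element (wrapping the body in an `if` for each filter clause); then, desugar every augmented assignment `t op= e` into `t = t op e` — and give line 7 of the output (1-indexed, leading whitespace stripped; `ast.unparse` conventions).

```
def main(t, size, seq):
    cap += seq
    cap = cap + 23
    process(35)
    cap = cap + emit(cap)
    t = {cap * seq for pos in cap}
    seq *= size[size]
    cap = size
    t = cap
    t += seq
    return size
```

for pos in cap:

Transformed code:
def main(t, size, seq):
    cap = cap + seq
    cap = cap + 23
    process(35)
    cap = cap + emit(cap)
    t = set()
    for pos in cap:
        t.add(cap * seq)
    seq = seq * size[size]
    cap = size
    t = cap
    t = t + seq
    return size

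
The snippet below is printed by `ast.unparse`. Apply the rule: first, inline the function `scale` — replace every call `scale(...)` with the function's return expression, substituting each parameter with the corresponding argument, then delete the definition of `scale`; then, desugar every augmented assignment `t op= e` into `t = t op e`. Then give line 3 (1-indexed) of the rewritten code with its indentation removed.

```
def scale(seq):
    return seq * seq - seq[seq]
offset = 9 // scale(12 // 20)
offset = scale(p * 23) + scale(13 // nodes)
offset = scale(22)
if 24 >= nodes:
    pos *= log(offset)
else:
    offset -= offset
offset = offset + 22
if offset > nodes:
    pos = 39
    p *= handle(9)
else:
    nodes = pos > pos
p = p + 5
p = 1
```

Transformed code:
offset = 9 // (12 // 20 * (12 // 20) - (12 // 20)[12 // 20])
offset = p * 23 * (p * 23) - (p * 23)[p * 23] + (13 // nodes * (13 // nodes) - (13 // nodes)[13 // nodes])
offset = 22 * 22 - 22[22]
if 24 >= nodes:
    pos = pos * log(offset)
else:
    offset = offset - offset
offset = offset + 22
if offset > nodes:
    pos = 39
    p = p * handle(9)
else:
    nodes = pos > pos
p = p + 5
p = 1

offset = 22 * 22 - 22[22]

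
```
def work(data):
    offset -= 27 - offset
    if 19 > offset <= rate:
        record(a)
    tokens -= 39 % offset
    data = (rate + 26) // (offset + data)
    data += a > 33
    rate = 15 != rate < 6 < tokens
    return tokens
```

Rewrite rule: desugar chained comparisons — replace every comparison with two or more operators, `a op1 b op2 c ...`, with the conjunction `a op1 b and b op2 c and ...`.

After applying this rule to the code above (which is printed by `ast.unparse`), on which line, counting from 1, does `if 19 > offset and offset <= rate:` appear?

3

Transformed code:
def work(data):
    offset -= 27 - offset
    if 19 > offset and offset <= rate:
        record(a)
    tokens -= 39 % offset
    data = (rate + 26) // (offset + data)
    data += a > 33
    rate = 15 != rate and rate < 6 and (6 < tokens)
    return tokens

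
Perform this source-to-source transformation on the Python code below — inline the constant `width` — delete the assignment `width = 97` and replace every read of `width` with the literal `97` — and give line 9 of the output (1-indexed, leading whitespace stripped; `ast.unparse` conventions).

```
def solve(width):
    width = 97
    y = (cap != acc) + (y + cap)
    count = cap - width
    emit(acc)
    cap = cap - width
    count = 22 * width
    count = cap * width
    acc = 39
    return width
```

Transformed code:
def solve(width):
    y = (cap != acc) + (y + cap)
    count = cap - 97
    emit(acc)
    cap = cap - 97
    count = 22 * 97
    count = cap * 97
    acc = 39
    return 97

return 97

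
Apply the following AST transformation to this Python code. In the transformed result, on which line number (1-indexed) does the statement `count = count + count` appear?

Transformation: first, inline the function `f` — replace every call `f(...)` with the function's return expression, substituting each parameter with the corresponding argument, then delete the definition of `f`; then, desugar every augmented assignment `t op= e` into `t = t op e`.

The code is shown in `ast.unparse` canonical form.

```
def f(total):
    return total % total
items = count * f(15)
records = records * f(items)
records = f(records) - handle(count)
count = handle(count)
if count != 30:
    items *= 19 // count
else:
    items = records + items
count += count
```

Transformed code:
items = count * (15 % 15)
records = records * (items % items)
records = records % records - handle(count)
count = handle(count)
if count != 30:
    items = items * (19 // count)
else:
    items = records + items
count = count + count

9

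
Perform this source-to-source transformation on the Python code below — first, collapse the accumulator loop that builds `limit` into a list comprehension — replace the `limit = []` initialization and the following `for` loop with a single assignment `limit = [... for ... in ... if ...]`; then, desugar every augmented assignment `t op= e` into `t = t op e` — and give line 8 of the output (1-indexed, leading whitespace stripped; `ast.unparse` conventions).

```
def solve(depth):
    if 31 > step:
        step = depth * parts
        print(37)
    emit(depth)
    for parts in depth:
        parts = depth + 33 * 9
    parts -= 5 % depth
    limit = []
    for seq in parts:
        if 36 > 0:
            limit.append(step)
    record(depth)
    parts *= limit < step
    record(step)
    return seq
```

parts = parts - 5 % depth

Transformed code:
def solve(depth):
    if 31 > step:
        step = depth * parts
        print(37)
    emit(depth)
    for parts in depth:
        parts = depth + 33 * 9
    parts = parts - 5 % depth
    limit = [step for seq in parts if 36 > 0]
    record(depth)
    parts = parts * (limit < step)
    record(step)
    return seq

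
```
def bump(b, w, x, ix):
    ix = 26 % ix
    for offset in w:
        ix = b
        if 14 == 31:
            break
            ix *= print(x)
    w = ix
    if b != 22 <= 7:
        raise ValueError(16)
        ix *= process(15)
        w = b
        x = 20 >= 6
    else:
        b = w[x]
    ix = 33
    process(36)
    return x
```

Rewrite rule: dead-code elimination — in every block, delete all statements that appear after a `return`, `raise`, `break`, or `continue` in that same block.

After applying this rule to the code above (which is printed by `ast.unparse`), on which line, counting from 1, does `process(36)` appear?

Transformed code:
def bump(b, w, x, ix):
    ix = 26 % ix
    for offset in w:
        ix = b
        if 14 == 31:
            break
    w = ix
    if b != 22 <= 7:
        raise ValueError(16)
    else:
        b = w[x]
    ix = 33
    process(36)
    return x

13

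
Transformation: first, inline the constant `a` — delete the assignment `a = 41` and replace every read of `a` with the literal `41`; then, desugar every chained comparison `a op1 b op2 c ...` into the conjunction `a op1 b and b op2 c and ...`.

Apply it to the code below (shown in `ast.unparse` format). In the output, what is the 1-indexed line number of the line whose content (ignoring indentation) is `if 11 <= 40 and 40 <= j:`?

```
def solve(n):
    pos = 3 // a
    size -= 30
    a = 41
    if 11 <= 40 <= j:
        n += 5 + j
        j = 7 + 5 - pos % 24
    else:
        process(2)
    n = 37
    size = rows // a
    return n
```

4

Transformed code:
def solve(n):
    pos = 3 // 41
    size -= 30
    if 11 <= 40 and 40 <= j:
        n += 5 + j
        j = 7 + 5 - pos % 24
    else:
        process(2)
    n = 37
    size = rows // 41
    return n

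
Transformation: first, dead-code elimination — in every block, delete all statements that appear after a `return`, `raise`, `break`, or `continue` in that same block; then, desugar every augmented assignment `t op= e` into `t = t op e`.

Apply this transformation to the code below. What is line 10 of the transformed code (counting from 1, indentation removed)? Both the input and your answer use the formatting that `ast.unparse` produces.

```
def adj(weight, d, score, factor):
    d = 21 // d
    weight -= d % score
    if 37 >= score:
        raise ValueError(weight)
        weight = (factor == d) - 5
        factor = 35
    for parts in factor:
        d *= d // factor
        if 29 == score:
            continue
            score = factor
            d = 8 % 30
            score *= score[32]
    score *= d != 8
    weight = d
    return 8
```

Transformed code:
def adj(weight, d, score, factor):
    d = 21 // d
    weight = weight - d % score
    if 37 >= score:
        raise ValueError(weight)
    for parts in factor:
        d = d * (d // factor)
        if 29 == score:
            continue
    score = score * (d != 8)
    weight = d
    return 8

score = score * (d != 8)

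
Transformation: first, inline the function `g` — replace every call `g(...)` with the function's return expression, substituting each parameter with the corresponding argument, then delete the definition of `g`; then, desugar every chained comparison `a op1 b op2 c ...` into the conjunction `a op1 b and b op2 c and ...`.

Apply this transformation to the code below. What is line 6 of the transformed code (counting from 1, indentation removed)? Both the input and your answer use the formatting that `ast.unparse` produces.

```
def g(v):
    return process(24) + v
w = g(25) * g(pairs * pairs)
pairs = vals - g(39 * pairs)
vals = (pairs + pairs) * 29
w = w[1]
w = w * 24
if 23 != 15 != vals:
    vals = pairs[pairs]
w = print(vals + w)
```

if 23 != 15 and 15 != vals:

Transformed code:
w = (process(24) + 25) * (process(24) + pairs * pairs)
pairs = vals - (process(24) + 39 * pairs)
vals = (pairs + pairs) * 29
w = w[1]
w = w * 24
if 23 != 15 and 15 != vals:
    vals = pairs[pairs]
w = print(vals + w)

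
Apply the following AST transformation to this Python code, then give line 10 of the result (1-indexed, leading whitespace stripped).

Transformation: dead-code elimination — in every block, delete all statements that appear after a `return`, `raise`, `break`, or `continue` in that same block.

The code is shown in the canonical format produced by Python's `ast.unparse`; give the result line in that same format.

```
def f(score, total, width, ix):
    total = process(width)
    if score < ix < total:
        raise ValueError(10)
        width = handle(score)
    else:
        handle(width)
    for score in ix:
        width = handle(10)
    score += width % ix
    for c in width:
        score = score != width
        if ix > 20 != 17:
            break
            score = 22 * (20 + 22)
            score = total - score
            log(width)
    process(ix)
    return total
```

Transformed code:
def f(score, total, width, ix):
    total = process(width)
    if score < ix < total:
        raise ValueError(10)
    else:
        handle(width)
    for score in ix:
        width = handle(10)
    score += width % ix
    for c in width:
        score = score != width
        if ix > 20 != 17:
            break
    process(ix)
    return total

for c in width:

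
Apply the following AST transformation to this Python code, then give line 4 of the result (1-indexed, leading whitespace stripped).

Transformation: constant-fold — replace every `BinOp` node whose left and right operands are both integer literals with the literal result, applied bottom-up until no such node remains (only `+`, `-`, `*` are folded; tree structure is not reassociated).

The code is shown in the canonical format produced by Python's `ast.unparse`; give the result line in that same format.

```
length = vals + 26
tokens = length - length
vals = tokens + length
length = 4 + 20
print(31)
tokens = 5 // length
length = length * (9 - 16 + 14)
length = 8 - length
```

Transformed code:
length = vals + 26
tokens = length - length
vals = tokens + length
length = 24
print(31)
tokens = 5 // length
length = length * 7
length = 8 - length

length = 24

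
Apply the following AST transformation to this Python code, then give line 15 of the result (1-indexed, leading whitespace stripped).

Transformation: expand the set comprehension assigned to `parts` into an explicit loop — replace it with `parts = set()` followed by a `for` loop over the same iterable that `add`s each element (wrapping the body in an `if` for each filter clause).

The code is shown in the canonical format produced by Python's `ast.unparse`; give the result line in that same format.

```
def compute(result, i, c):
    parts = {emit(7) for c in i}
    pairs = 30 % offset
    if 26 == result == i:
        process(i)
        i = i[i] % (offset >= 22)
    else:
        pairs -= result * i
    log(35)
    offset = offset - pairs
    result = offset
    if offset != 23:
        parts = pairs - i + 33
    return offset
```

Transformed code:
def compute(result, i, c):
    parts = set()
    for c in i:
        parts.add(emit(7))
    pairs = 30 % offset
    if 26 == result == i:
        process(i)
        i = i[i] % (offset >= 22)
    else:
        pairs -= result * i
    log(35)
    offset = offset - pairs
    result = offset
    if offset != 23:
        parts = pairs - i + 33
    return offset

parts = pairs - i + 33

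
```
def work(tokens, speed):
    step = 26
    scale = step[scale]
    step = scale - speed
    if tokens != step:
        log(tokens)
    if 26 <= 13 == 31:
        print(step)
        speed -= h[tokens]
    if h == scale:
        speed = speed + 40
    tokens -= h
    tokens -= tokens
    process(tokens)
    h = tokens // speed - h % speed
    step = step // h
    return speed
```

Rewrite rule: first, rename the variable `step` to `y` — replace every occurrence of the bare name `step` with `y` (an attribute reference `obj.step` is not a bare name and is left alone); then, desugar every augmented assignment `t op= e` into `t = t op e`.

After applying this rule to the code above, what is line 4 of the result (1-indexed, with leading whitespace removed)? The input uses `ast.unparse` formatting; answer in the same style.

Transformed code:
def work(tokens, speed):
    y = 26
    scale = y[scale]
    y = scale - speed
    if tokens != y:
        log(tokens)
    if 26 <= 13 == 31:
        print(y)
        speed = speed - h[tokens]
    if h == scale:
        speed = speed + 40
    tokens = tokens - h
    tokens = tokens - tokens
    process(tokens)
    h = tokens // speed - h % speed
    y = y // h
    return speed

y = scale - speed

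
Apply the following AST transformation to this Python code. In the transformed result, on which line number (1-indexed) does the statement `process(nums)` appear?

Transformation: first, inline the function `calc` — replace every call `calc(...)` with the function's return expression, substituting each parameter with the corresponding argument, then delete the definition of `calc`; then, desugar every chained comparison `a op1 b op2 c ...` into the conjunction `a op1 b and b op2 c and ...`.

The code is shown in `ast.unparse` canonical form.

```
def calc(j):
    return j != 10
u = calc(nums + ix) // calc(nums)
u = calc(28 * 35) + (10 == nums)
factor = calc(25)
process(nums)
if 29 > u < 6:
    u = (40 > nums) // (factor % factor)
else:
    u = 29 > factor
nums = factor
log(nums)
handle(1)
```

4

Transformed code:
u = (nums + ix != 10) // (nums != 10)
u = (28 * 35 != 10) + (10 == nums)
factor = 25 != 10
process(nums)
if 29 > u and u < 6:
    u = (40 > nums) // (factor % factor)
else:
    u = 29 > factor
nums = factor
log(nums)
handle(1)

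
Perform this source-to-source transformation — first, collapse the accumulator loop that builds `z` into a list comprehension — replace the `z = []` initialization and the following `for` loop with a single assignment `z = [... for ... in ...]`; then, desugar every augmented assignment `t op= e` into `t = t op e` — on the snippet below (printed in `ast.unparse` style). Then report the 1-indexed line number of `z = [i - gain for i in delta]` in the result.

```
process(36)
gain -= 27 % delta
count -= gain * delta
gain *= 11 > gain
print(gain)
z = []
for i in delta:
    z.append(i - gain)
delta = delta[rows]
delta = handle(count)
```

6

Transformed code:
process(36)
gain = gain - 27 % delta
count = count - gain * delta
gain = gain * (11 > gain)
print(gain)
z = [i - gain for i in delta]
delta = delta[rows]
delta = handle(count)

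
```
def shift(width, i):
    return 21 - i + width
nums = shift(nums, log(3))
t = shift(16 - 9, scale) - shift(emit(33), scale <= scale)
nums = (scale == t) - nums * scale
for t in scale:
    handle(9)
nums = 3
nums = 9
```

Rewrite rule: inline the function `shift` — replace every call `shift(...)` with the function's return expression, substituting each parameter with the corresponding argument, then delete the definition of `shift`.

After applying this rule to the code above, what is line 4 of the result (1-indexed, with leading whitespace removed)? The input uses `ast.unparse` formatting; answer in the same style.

for t in scale:

Transformed code:
nums = 21 - log(3) + nums
t = 21 - scale + (16 - 9) - (21 - (scale <= scale) + emit(33))
nums = (scale == t) - nums * scale
for t in scale:
    handle(9)
nums = 3
nums = 9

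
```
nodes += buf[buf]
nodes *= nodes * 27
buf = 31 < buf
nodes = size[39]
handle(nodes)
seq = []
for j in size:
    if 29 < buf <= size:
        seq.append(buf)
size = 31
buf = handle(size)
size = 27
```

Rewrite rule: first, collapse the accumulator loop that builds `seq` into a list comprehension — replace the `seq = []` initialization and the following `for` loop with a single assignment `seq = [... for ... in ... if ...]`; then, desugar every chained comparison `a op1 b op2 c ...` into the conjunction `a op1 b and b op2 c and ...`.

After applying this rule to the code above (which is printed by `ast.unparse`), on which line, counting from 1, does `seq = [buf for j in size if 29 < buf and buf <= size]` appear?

Transformed code:
nodes += buf[buf]
nodes *= nodes * 27
buf = 31 < buf
nodes = size[39]
handle(nodes)
seq = [buf for j in size if 29 < buf and buf <= size]
size = 31
buf = handle(size)
size = 27

6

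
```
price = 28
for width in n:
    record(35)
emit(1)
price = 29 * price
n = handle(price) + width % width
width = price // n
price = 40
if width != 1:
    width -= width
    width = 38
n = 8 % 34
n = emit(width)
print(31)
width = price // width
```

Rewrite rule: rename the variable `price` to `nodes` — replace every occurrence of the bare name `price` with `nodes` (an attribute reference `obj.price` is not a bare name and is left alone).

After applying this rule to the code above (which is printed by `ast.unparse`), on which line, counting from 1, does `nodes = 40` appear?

Transformed code:
nodes = 28
for width in n:
    record(35)
emit(1)
nodes = 29 * nodes
n = handle(nodes) + width % width
width = nodes // n
nodes = 40
if width != 1:
    width -= width
    width = 38
n = 8 % 34
n = emit(width)
print(31)
width = nodes // width

8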